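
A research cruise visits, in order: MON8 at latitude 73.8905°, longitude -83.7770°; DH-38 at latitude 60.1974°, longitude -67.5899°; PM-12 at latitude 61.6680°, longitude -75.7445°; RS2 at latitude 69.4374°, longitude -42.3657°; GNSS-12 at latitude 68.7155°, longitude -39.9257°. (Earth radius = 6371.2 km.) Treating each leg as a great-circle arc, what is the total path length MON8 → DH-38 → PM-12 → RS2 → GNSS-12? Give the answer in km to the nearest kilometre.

3990 km

MON8→DH-38: c = 0.261085 rad, d = 1663.43 km
DH-38→PM-12: c = 0.073696 rad, d = 469.53 km
PM-12→RS2: c = 0.271665 rad, d = 1730.83 km
RS2→GNSS-12: c = 0.019747 rad, d = 125.81 km
Total = 1663.43 + 469.53 + 1730.83 + 125.81 = 3989.60 km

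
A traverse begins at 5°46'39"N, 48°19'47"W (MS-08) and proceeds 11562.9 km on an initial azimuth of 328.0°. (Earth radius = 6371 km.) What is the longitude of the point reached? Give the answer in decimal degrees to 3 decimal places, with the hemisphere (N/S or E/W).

170.491°W

MS-08: φ = +5.77750°, λ = -48.32972°
δ = d/R = 11562.9/6371 = 1.814927 rad
φ₂ = arcsin(sin φ₁ cos δ + cos φ₁ sin δ cos θ)
   = arcsin(0.10067·-0.24171 + 0.99492·0.97035·0.84805) = 52.59762°
λ₂ = λ₁ + atan2(sin θ sin δ cos φ₁, cos δ − sin φ₁ sin φ₂) = -170.49062°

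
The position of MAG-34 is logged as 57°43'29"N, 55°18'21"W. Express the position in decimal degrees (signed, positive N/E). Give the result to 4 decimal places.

lat: 57.7247° N → +57.7247°
lon: 55.3058° W → -55.3058°

+57.7247°, -55.3058°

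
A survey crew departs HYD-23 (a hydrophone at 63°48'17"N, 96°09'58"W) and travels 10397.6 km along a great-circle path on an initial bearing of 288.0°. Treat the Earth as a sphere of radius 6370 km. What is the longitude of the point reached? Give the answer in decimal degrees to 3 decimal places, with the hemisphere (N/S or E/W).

156.083°E

HYD-23: φ = +63.80472°, λ = -96.16611°
δ = d/R = 10397.6/6370 = 1.632276 rad
φ₂ = arcsin(sin φ₁ cos δ + cos φ₁ sin δ cos θ)
   = arcsin(0.89729·-0.06144 + 0.44143·0.99811·0.30902) = 4.64727°
λ₂ = λ₁ + atan2(sin θ sin δ cos φ₁, cos δ − sin φ₁ sin φ₂) = 156.08295°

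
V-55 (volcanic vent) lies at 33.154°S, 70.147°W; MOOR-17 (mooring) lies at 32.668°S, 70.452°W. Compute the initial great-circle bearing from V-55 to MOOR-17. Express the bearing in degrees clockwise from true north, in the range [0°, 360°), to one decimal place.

332.1°

Δλ = -0.3050°
y = sin Δλ · cos φ₂ = -0.004481
x = cos φ₁ sin φ₂ − sin φ₁ cos φ₂ cos Δλ = 0.008476
θ = atan2(y, x) = -27.8658° → 332.1342° (mod 360°)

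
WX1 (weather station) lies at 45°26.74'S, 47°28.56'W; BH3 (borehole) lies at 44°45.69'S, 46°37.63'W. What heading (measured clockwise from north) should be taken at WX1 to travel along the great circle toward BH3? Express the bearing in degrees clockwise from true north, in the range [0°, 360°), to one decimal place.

41.5°

WX1: φ = -45.44567°, λ = -47.47600°
BH3: φ = -44.76150°, λ = -46.62717°
Δλ = 0.8488°
y = sin Δλ · cos φ₂ = 0.010519
x = cos φ₁ sin φ₂ − sin φ₁ cos φ₂ cos Δλ = 0.011885
θ = atan2(y, x) = 41.5102° → 41.5102° (mod 360°)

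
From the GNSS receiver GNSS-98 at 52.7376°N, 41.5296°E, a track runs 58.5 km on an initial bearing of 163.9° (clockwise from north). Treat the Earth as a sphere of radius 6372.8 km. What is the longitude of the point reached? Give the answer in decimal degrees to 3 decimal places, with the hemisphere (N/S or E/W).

41.768°E

δ = d/R = 58.5/6372.8 = 0.009180 rad
φ₂ = arcsin(sin φ₁ cos δ + cos φ₁ sin δ cos θ)
   = arcsin(0.79587·0.99996 + 0.60547·0.00918·-0.96078) = 52.23203°
λ₂ = λ₁ + atan2(sin θ sin δ cos φ₁, cos δ − sin φ₁ sin φ₂) = 41.76774°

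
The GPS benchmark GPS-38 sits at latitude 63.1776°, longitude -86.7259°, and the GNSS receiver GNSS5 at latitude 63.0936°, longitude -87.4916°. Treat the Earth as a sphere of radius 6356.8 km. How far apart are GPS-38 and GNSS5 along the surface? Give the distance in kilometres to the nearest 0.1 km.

Δφ = -0.0840°,  Δλ = -0.7657°
a = sin²(Δφ/2) + cos φ₁ cos φ₂ sin²(Δλ/2) = 0.000010
c = 2·arcsin(√a) = 0.006214 rad = 0.3561°
d = R·c = 6356.8 × 0.006214 = 39.5 km

39.5 km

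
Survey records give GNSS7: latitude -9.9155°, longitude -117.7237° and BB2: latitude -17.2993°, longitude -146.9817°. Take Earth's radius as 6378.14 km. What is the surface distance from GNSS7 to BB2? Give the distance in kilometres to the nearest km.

3266 km

Δφ = -7.3838°,  Δλ = -29.2580°
a = sin²(Δφ/2) + cos φ₁ cos φ₂ sin²(Δλ/2) = 0.064137
c = 2·arcsin(√a) = 0.512084 rad = 29.3402°
d = R·c = 6378.14 × 0.512084 = 3266.1 km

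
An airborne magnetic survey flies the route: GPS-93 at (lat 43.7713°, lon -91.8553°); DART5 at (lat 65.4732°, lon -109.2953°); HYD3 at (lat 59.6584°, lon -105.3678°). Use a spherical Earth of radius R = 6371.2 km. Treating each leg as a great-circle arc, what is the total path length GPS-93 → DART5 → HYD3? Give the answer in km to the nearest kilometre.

GPS-93→DART5: c = 0.414443 rad, d = 2640.50 km
DART5→HYD3: c = 0.106238 rad, d = 676.86 km
Total = 2640.50 + 676.86 = 3317.36 km

3317 km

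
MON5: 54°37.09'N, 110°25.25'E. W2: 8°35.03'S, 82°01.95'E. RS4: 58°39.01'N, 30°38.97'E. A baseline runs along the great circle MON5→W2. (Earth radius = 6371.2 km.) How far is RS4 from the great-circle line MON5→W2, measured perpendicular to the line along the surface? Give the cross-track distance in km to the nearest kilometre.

MON5: φ = +54.61817°, λ = +110.42083°
W2: φ = -8.58383°, λ = +82.03250°
RS4: φ = +58.65017°, λ = +30.64950°
δ₁₃ = central angle MON5→RS4 = 0.723074 rad  (haversine)
θ₁₃ = bearing MON5→RS4 = 309.307°,  θ₁₂ = bearing MON5→W2 = 210.577°
dₓₜ = R·arcsin(sin δ₁₃ · sin(θ₁₃ − θ₁₂)) = 6371.2·arcsin(0.66169·sin(98.730°)) = 4541.998 km
|dₓₜ| = 4541.998 km

4542 km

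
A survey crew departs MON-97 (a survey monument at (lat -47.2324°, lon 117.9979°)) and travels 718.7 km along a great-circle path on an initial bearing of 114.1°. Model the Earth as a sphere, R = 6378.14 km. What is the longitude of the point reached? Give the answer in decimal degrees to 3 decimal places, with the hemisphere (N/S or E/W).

127.095°E

δ = d/R = 718.7/6378.14 = 0.112682 rad
φ₂ = arcsin(sin φ₁ cos δ + cos φ₁ sin δ cos θ)
   = arcsin(-0.73411·0.99366 + 0.67903·0.11244·-0.40833) = -49.52023°
λ₂ = λ₁ + atan2(sin θ sin δ cos φ₁, cos δ − sin φ₁ sin φ₂) = 127.09515°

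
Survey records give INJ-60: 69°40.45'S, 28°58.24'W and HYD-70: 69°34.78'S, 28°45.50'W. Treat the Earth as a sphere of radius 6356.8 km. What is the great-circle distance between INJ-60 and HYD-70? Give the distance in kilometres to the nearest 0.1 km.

INJ-60: φ = -69.67417°, λ = -28.97067°
HYD-70: φ = -69.57967°, λ = -28.75833°
Δφ = 0.0945°,  Δλ = 0.2123°
a = sin²(Δφ/2) + cos φ₁ cos φ₂ sin²(Δλ/2) = 0.000001
c = 2·arcsin(√a) = 0.002094 rad = 0.1200°
d = R·c = 6356.8 × 0.002094 = 13.3 km

13.3 km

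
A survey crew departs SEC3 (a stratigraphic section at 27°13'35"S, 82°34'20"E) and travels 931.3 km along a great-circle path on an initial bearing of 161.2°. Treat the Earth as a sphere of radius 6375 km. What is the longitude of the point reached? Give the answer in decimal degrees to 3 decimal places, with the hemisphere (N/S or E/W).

SEC3: φ = -27.22639°, λ = +82.57222°
δ = d/R = 931.3/6375 = 0.146086 rad
φ₂ = arcsin(sin φ₁ cos δ + cos φ₁ sin δ cos θ)
   = arcsin(-0.45751·0.98935 + 0.88921·0.14557·-0.94665) = -35.11139°
λ₂ = λ₁ + atan2(sin θ sin δ cos φ₁, cos δ − sin φ₁ sin φ₂) = 85.85973°

85.860°E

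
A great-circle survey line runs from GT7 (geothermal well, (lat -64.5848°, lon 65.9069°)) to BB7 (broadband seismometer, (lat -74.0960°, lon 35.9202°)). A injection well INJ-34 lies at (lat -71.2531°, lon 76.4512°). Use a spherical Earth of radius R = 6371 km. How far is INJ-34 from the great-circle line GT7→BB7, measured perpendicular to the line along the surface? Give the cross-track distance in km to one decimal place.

δ₁₃ = central angle GT7→INJ-34 = 0.134966 rad  (haversine)
θ₁₃ = bearing GT7→INJ-34 = 154.082°,  θ₁₂ = bearing GT7→BB7 = 214.622°
dₓₜ = R·arcsin(sin δ₁₃ · sin(θ₁₃ − θ₁₂)) = 6371·arcsin(0.13456·sin(-60.540°)) = -748.132 km
|dₓₜ| = 748.132 km

748.1 km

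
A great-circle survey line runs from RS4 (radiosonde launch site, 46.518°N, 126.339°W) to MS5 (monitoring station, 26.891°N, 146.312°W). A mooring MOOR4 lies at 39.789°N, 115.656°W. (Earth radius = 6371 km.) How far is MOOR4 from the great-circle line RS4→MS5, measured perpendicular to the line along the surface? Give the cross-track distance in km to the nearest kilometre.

δ₁₃ = central angle RS4→MOOR4 = 0.179423 rad  (haversine)
θ₁₃ = bearing RS4→MOOR4 = 127.044°,  θ₁₂ = bearing RS4→MS5 = 225.730°
dₓₜ = R·arcsin(sin δ₁₃ · sin(θ₁₃ − θ₁₂)) = 6371·arcsin(0.17846·sin(-98.686°)) = -1129.849 km
|dₓₜ| = 1129.849 km

1130 km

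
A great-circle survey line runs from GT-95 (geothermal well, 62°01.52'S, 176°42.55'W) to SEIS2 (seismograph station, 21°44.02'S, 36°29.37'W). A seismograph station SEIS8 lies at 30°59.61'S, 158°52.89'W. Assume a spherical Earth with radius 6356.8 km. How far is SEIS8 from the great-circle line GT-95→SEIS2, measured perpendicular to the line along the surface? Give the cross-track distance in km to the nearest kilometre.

3298 km

GT-95: φ = -62.02533°, λ = -176.70917°
SEIS2: φ = -21.73367°, λ = -36.48950°
SEIS8: φ = -30.99350°, λ = -158.88150°
δ₁₃ = central angle GT-95→SEIS8 = 0.577972 rad  (haversine)
θ₁₃ = bearing GT-95→SEIS8 = 28.710°,  θ₁₂ = bearing GT-95→SEIS2 = 143.531°
dₓₜ = R·arcsin(sin δ₁₃ · sin(θ₁₃ − θ₁₂)) = 6356.8·arcsin(0.54633·sin(-114.821°)) = -3298.047 km
|dₓₜ| = 3298.047 km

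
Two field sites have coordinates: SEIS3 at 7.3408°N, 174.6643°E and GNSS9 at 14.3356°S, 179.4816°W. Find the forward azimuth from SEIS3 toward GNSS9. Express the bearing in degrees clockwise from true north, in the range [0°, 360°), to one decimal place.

Δλ = 5.8541°
y = sin Δλ · cos φ₂ = 0.098820
x = cos φ₁ sin φ₂ − sin φ₁ cos φ₂ cos Δλ = -0.368718
θ = atan2(y, x) = 164.9968° → 164.9968° (mod 360°)

165.0°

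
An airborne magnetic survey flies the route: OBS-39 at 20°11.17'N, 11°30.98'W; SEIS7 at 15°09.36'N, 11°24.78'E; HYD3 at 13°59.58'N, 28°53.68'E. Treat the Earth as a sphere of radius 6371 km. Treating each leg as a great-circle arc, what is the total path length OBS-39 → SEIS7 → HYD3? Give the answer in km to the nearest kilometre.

OBS-39: φ = +20.18617°, λ = -11.51633°
SEIS7: φ = +15.15600°, λ = +11.41300°
HYD3: φ = +13.99300°, λ = +28.89467°
OBS-39→SEIS7: c = 0.390897 rad, d = 2490.41 km
SEIS7→HYD3: c = 0.295912 rad, d = 1885.26 km
Total = 2490.41 + 1885.26 = 4375.66 km

4376 km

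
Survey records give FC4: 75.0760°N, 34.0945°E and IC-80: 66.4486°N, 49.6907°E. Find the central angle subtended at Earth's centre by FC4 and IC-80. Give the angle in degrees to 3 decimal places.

Δφ = -8.6274°,  Δλ = 15.5962°
a = sin²(Δφ/2) + cos φ₁ cos φ₂ sin²(Δλ/2) = 0.007552
c = 2·arcsin(√a) = 0.174025 rad = 9.9709°

9.971°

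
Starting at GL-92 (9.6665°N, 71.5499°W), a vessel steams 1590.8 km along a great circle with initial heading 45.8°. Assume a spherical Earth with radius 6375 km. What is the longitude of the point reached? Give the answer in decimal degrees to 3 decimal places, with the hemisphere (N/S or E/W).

60.730°W

δ = d/R = 1590.8/6375 = 0.249537 rad
φ₂ = arcsin(sin φ₁ cos δ + cos φ₁ sin δ cos θ)
   = arcsin(0.16791·0.96903 + 0.98580·0.24696·0.69717) = 19.41673°
λ₂ = λ₁ + atan2(sin θ sin δ cos φ₁, cos δ − sin φ₁ sin φ₂) = -60.73005°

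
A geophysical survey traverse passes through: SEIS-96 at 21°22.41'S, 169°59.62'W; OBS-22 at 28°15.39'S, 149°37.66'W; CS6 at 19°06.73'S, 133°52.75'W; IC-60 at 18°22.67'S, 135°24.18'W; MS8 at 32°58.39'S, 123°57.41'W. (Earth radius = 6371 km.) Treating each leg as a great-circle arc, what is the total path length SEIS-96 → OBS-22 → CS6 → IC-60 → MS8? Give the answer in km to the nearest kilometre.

6250 km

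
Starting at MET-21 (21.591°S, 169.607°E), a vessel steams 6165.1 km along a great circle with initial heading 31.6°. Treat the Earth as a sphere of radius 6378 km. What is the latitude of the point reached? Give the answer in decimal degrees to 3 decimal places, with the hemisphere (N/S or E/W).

δ = d/R = 6165.1/6378 = 0.966620 rad
φ₂ = arcsin(sin φ₁ cos δ + cos φ₁ sin δ cos θ)
   = arcsin(-0.36798·0.56808 + 0.92983·0.82297·0.85173) = 26.27759°
λ₂ = λ₁ + atan2(sin θ sin δ cos φ₁, cos δ − sin φ₁ sin φ₂) = -161.64726°

26.278°N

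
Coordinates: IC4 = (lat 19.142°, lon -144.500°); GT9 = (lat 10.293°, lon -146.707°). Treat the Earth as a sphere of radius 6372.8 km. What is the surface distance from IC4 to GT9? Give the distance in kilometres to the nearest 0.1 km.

1012.4 km

Δφ = -8.8490°,  Δλ = -2.2070°
a = sin²(Δφ/2) + cos φ₁ cos φ₂ sin²(Δλ/2) = 0.006296
c = 2·arcsin(√a) = 0.158864 rad = 9.1022°
d = R·c = 6372.8 × 0.158864 = 1012.4 km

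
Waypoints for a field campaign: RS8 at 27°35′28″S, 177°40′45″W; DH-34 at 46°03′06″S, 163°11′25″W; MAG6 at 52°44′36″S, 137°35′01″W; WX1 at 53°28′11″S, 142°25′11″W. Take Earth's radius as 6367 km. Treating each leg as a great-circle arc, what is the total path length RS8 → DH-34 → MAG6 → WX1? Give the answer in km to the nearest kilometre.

RS8: φ = -27.59111°, λ = -177.67917°
DH-34: φ = -46.05167°, λ = -163.19028°
MAG6: φ = -52.74333°, λ = -137.58361°
WX1: φ = -53.46972°, λ = -142.41972°
RS8→DH-34: c = 0.379149 rad, d = 2414.04 km
DH-34→MAG6: c = 0.311346 rad, d = 1982.34 km
MAG6→WX1: c = 0.052222 rad, d = 332.50 km
Total = 2414.04 + 1982.34 + 332.50 = 4728.88 km

4729 km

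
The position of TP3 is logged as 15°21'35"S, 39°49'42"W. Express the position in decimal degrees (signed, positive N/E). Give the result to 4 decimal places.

lat: 15.3597° S → -15.3597°
lon: 39.8283° W → -39.8283°

-15.3597°, -39.8283°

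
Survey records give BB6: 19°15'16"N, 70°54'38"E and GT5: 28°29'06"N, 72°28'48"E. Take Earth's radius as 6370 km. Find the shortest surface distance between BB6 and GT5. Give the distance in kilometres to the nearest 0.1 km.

1038.5 km

BB6: φ = +19.25444°, λ = +70.91056°
GT5: φ = +28.48500°, λ = +72.48000°
Δφ = 9.2306°,  Δλ = 1.5694°
a = sin²(Δφ/2) + cos φ₁ cos φ₂ sin²(Δλ/2) = 0.006630
c = 2·arcsin(√a) = 0.163033 rad = 9.3411°
d = R·c = 6370 × 0.163033 = 1038.5 km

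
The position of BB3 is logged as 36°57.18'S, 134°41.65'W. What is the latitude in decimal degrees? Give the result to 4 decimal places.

36.9530°S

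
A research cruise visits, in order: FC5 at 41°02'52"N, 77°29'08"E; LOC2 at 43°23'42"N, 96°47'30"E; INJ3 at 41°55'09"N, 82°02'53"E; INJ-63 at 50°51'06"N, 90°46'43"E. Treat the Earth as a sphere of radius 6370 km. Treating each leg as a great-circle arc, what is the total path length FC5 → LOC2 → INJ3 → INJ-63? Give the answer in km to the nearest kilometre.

4018 km

FC5: φ = +41.04778°, λ = +77.48556°
LOC2: φ = +43.39500°, λ = +96.79167°
INJ3: φ = +41.91917°, λ = +82.04806°
INJ-63: φ = +50.85167°, λ = +90.77861°
FC5→LOC2: c = 0.252285 rad, d = 1607.06 km
LOC2→INJ3: c = 0.190730 rad, d = 1214.95 km
INJ3→INJ-63: c = 0.187739 rad, d = 1195.89 km
Total = 1607.06 + 1214.95 + 1195.89 = 4017.90 km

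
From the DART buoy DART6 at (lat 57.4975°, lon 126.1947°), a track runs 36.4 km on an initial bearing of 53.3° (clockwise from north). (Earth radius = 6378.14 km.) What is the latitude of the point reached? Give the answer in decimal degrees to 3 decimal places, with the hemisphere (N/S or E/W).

δ = d/R = 36.4/6378.14 = 0.005707 rad
φ₂ = arcsin(sin φ₁ cos δ + cos φ₁ sin δ cos θ)
   = arcsin(0.84337·0.99998 + 0.53734·0.00571·0.59763) = 57.69197°
λ₂ = λ₁ + atan2(sin θ sin δ cos φ₁, cos δ − sin φ₁ sin φ₂) = 126.68523°

57.692°N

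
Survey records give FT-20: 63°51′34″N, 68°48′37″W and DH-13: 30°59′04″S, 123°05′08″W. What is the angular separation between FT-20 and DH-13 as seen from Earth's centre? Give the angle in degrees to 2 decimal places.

FT-20: φ = +63.85944°, λ = -68.81028°
DH-13: φ = -30.98444°, λ = -123.08556°
Δφ = -94.8439°,  Δλ = -54.2753°
a = sin²(Δφ/2) + cos φ₁ cos φ₂ sin²(Δλ/2) = 0.620804
c = 2·arcsin(√a) = 1.814819 rad = 103.9815°

103.98°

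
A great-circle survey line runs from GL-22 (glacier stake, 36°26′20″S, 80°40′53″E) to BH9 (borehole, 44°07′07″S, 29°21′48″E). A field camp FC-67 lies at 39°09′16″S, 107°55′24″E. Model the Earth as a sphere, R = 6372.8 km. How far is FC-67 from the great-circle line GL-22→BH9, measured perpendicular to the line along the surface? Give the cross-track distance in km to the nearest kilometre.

1623 km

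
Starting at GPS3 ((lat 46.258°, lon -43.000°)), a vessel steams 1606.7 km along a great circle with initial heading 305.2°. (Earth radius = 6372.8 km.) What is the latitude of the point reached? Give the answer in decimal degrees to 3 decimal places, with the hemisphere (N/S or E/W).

53.039°N

δ = d/R = 1606.7/6372.8 = 0.252118 rad
φ₂ = arcsin(sin φ₁ cos δ + cos φ₁ sin δ cos θ)
   = arcsin(0.72246·0.96839 + 0.69141·0.24946·0.57643) = 53.03872°
λ₂ = λ₁ + atan2(sin θ sin δ cos φ₁, cos δ − sin φ₁ sin φ₂) = -62.81691°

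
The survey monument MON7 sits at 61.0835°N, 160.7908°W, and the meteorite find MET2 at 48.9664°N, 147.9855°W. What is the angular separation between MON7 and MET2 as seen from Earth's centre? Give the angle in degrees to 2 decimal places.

14.11°

Δφ = -12.1171°,  Δλ = 12.8053°
a = sin²(Δφ/2) + cos φ₁ cos φ₂ sin²(Δλ/2) = 0.015087
c = 2·arcsin(√a) = 0.246282 rad = 14.1109°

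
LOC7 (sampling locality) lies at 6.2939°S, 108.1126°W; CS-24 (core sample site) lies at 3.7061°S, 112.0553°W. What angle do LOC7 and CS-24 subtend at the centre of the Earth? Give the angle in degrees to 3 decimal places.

4.703°

Δφ = 2.5878°,  Δλ = -3.9427°
a = sin²(Δφ/2) + cos φ₁ cos φ₂ sin²(Δλ/2) = 0.001684
c = 2·arcsin(√a) = 0.082088 rad = 4.7033°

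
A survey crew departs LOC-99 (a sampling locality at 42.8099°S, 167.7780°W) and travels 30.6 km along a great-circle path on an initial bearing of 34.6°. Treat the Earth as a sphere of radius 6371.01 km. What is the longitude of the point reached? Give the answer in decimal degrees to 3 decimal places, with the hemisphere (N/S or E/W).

167.566°W

δ = d/R = 30.6/6371.01 = 0.004803 rad
φ₂ = arcsin(sin φ₁ cos δ + cos φ₁ sin δ cos θ)
   = arcsin(-0.67957·0.99999 + 0.73361·0.00480·0.82314) = -42.58318°
λ₂ = λ₁ + atan2(sin θ sin δ cos φ₁, cos δ − sin φ₁ sin φ₂) = -167.56577°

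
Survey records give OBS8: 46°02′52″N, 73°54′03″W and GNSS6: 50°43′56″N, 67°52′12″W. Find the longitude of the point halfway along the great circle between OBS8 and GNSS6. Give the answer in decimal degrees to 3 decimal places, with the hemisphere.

71.024°W

OBS8: φ = +46.04778°, λ = -73.90083°
GNSS6: φ = +50.73222°, λ = -67.87000°
Bx = cos φ₂ cos Δλ = 0.629443,  By = cos φ₂ sin Δλ = 0.066500
φₘ = atan2(sin φ₁ + sin φ₂, √((cos φ₁ + Bx)² + By²)) = 48.42933°
λₘ = λ₁ + atan2(By, cos φ₁ + Bx) = -71.02441°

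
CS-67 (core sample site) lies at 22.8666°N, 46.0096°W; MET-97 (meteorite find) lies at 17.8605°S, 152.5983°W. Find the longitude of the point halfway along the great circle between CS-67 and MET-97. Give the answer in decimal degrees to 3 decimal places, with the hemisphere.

Bx = cos φ₂ cos Δλ = -0.271740,  By = cos φ₂ sin Δλ = -0.912191
φₘ = atan2(sin φ₁ + sin φ₂, √((cos φ₁ + Bx)² + By²)) = 4.18201°
λₘ = λ₁ + atan2(By, cos φ₁ + Bx) = -100.55072°

100.551°W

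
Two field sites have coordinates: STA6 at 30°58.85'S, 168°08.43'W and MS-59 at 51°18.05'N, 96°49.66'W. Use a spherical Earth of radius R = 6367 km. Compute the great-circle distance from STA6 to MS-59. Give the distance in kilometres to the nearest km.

11479 km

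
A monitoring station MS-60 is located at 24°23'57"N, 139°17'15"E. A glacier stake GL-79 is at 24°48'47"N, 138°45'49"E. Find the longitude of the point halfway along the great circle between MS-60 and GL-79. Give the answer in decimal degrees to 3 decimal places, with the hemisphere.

139.026°E

MS-60: φ = +24.39917°, λ = +139.28750°
GL-79: φ = +24.81306°, λ = +138.76361°
Bx = cos φ₂ cos Δλ = 0.907644,  By = cos φ₂ sin Δλ = -0.008299
φₘ = atan2(sin φ₁ + sin φ₂, √((cos φ₁ + Bx)² + By²)) = 24.60634°
λₘ = λ₁ + atan2(By, cos φ₁ + Bx) = 139.02599°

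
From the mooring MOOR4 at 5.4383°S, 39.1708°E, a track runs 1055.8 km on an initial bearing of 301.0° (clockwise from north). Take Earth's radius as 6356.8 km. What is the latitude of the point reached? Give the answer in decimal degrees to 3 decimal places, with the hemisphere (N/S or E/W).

0.499°S

δ = d/R = 1055.8/6356.8 = 0.166090 rad
φ₂ = arcsin(sin φ₁ cos δ + cos φ₁ sin δ cos θ)
   = arcsin(-0.09477·0.98624 + 0.99550·0.16533·0.51504) = -0.49865°
λ₂ = λ₁ + atan2(sin θ sin δ cos φ₁, cos δ − sin φ₁ sin φ₂) = 31.02350°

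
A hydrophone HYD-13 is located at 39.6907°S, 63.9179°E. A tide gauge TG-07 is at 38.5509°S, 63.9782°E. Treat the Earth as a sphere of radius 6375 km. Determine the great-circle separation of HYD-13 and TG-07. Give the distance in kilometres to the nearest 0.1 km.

Δφ = 1.1398°,  Δλ = 0.0603°
a = sin²(Δφ/2) + cos φ₁ cos φ₂ sin²(Δλ/2) = 0.000099
c = 2·arcsin(√a) = 0.019910 rad = 1.1408°
d = R·c = 6375 × 0.019910 = 126.9 km

126.9 km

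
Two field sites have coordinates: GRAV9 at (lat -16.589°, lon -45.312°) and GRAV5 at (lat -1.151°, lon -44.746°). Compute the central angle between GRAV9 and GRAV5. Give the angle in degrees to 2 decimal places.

Δφ = 15.4380°,  Δλ = 0.5660°
a = sin²(Δφ/2) + cos φ₁ cos φ₂ sin²(Δλ/2) = 0.018064
c = 2·arcsin(√a) = 0.269620 rad = 15.4481°

15.45°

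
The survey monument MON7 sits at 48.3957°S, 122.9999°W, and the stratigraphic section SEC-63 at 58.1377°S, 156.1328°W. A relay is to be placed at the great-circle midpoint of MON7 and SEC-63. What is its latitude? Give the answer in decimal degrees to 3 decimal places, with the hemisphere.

54.408°S

Bx = cos φ₂ cos Δλ = 0.442049,  By = cos φ₂ sin Δλ = -0.288530
φₘ = atan2(sin φ₁ + sin φ₂, √((cos φ₁ + Bx)² + By²)) = -54.40811°
λₘ = λ₁ + atan2(By, cos φ₁ + Bx) = -137.62078°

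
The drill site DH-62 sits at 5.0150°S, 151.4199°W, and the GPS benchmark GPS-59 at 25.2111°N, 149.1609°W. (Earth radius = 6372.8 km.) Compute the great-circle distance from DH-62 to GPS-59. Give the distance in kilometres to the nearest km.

Δφ = 30.2261°,  Δλ = 2.2590°
a = sin²(Δφ/2) + cos φ₁ cos φ₂ sin²(Δλ/2) = 0.068327
c = 2·arcsin(√a) = 0.528935 rad = 30.3057°
d = R·c = 6372.8 × 0.528935 = 3370.8 km

3371 km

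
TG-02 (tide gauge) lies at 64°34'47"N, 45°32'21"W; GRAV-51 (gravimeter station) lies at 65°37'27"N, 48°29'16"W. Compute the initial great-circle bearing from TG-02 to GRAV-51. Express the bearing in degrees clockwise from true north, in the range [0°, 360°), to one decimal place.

311.4°

TG-02: φ = +64.57972°, λ = -45.53917°
GRAV-51: φ = +65.62417°, λ = -48.48778°
Δλ = -2.9486°
y = sin Δλ · cos φ₂ = -0.021230
x = cos φ₁ sin φ₂ − sin φ₁ cos φ₂ cos Δλ = 0.018721
θ = atan2(y, x) = -48.5934° → 311.4066° (mod 360°)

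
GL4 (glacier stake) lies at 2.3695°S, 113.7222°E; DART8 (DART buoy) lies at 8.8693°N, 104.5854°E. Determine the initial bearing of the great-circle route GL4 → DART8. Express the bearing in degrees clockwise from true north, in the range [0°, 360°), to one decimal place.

321.1°

Δλ = -9.1368°
y = sin Δλ · cos φ₂ = -0.156893
x = cos φ₁ sin φ₂ − sin φ₁ cos φ₂ cos Δλ = 0.194380
θ = atan2(y, x) = -38.9086° → 321.0914° (mod 360°)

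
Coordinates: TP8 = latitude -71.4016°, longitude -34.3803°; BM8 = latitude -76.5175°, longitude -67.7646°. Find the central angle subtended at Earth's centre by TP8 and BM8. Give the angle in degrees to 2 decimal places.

Δφ = -5.1159°,  Δλ = -33.3843°
a = sin²(Δφ/2) + cos φ₁ cos φ₂ sin²(Δλ/2) = 0.008126
c = 2·arcsin(√a) = 0.180539 rad = 10.3441°

10.34°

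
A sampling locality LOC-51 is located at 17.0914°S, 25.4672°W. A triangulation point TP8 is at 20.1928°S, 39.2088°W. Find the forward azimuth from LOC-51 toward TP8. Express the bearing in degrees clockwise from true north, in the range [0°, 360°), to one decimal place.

254.5°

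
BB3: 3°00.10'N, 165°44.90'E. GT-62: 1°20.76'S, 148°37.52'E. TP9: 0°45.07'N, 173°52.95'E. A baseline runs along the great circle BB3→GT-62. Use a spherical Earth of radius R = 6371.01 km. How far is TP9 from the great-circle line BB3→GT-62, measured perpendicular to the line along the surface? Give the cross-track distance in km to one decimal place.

BB3: φ = +3.00167°, λ = +165.74833°
GT-62: φ = -1.34600°, λ = +148.62533°
TP9: φ = +0.75117°, λ = +173.88250°
δ₁₃ = central angle BB3→TP9 = 0.147219 rad  (haversine)
θ₁₃ = bearing BB3→TP9 = 105.314°,  θ₁₂ = bearing BB3→GT-62 = 255.982°
dₓₜ = R·arcsin(sin δ₁₃ · sin(θ₁₃ − θ₁₂)) = 6371.01·arcsin(0.14669·sin(-150.668°)) = -458.208 km
|dₓₜ| = 458.208 km

458.2 km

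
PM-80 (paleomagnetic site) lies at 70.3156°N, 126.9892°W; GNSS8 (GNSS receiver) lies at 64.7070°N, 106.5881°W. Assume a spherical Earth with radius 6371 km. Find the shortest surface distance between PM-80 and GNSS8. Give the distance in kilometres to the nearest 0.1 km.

Δφ = -5.6086°,  Δλ = 20.4011°
a = sin²(Δφ/2) + cos φ₁ cos φ₂ sin²(Δλ/2) = 0.006907
c = 2·arcsin(√a) = 0.166410 rad = 9.5346°
d = R·c = 6371 × 0.166410 = 1060.2 km

1060.2 km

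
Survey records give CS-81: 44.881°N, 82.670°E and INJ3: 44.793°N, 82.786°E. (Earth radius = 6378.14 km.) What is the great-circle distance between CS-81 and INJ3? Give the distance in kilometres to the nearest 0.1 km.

13.4 km

Δφ = -0.0880°,  Δλ = 0.1160°
a = sin²(Δφ/2) + cos φ₁ cos φ₂ sin²(Δλ/2) = 0.000001
c = 2·arcsin(√a) = 0.002102 rad = 0.1205°
d = R·c = 6378.14 × 0.002102 = 13.4 km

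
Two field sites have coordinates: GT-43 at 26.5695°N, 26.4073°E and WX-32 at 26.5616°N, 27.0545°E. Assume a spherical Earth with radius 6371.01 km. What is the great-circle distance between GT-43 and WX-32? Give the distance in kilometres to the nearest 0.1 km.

Δφ = -0.0079°,  Δλ = 0.6472°
a = sin²(Δφ/2) + cos φ₁ cos φ₂ sin²(Δλ/2) = 0.000026
c = 2·arcsin(√a) = 0.010104 rad = 0.5789°
d = R·c = 6371.01 × 0.010104 = 64.4 km

64.4 km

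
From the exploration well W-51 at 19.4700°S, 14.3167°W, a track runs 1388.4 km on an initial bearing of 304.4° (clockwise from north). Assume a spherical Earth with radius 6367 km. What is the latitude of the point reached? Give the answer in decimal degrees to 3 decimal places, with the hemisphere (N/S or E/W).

12.133°S

δ = d/R = 1388.4/6367 = 0.218062 rad
φ₂ = arcsin(sin φ₁ cos δ + cos φ₁ sin δ cos θ)
   = arcsin(-0.33331·0.97632 + 0.94282·0.21634·0.56497) = -12.13322°
λ₂ = λ₁ + atan2(sin θ sin δ cos φ₁, cos δ − sin φ₁ sin φ₂) = -24.83688°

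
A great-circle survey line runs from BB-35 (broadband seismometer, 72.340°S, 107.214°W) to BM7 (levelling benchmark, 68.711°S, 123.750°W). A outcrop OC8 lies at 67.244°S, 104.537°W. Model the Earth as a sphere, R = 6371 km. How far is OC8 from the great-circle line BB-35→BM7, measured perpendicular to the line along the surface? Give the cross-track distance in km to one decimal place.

δ₁₃ = central angle BB-35→OC8 = 0.090372 rad  (haversine)
θ₁₃ = bearing BB-35→OC8 = 11.547°,  θ₁₂ = bearing BB-35→BM7 = 295.363°
dₓₜ = R·arcsin(sin δ₁₃ · sin(θ₁₃ − θ₁₂)) = 6371·arcsin(0.09025·sin(-283.816°)) = 559.060 km
|dₓₜ| = 559.060 km

559.1 km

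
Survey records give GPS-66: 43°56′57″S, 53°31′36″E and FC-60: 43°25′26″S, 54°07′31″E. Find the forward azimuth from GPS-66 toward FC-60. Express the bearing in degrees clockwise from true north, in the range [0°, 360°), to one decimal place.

GPS-66: φ = -43.94917°, λ = +53.52667°
FC-60: φ = -43.42389°, λ = +54.12528°
Δλ = 0.5986°
y = sin Δλ · cos φ₂ = 0.007588
x = cos φ₁ sin φ₂ − sin φ₁ cos φ₂ cos Δλ = 0.009140
θ = atan2(y, x) = 39.6985° → 39.6985° (mod 360°)

39.7°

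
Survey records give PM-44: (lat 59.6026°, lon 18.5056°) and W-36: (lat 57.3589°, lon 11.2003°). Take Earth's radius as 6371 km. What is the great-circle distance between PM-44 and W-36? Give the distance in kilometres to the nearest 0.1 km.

Δφ = -2.2437°,  Δλ = -7.3053°
a = sin²(Δφ/2) + cos φ₁ cos φ₂ sin²(Δλ/2) = 0.001491
c = 2·arcsin(√a) = 0.077247 rad = 4.4259°
d = R·c = 6371 × 0.077247 = 492.1 km

492.1 km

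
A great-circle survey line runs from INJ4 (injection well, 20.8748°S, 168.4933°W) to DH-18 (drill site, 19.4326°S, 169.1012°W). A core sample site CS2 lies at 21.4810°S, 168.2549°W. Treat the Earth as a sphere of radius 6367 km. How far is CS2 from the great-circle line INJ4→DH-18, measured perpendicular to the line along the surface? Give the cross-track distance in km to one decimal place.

2.0 km

δ₁₃ = central angle INJ4→CS2 = 0.011269 rad  (haversine)
θ₁₃ = bearing INJ4→CS2 = 159.904°,  θ₁₂ = bearing INJ4→DH-18 = 338.306°
dₓₜ = R·arcsin(sin δ₁₃ · sin(θ₁₃ − θ₁₂)) = 6367·arcsin(0.01127·sin(-178.401°)) = -2.002 km
|dₓₜ| = 2.002 km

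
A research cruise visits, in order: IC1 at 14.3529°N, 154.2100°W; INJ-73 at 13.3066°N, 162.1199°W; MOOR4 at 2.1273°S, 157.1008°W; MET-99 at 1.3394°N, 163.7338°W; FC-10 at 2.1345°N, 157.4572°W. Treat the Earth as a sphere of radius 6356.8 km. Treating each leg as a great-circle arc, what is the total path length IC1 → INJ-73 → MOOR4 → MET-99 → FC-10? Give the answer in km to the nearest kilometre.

4191 km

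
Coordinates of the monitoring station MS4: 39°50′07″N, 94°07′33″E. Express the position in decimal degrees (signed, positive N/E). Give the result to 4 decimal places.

lat: 39.8353° N → +39.8353°
lon: 94.1258° E → +94.1258°

+39.8353°, +94.1258°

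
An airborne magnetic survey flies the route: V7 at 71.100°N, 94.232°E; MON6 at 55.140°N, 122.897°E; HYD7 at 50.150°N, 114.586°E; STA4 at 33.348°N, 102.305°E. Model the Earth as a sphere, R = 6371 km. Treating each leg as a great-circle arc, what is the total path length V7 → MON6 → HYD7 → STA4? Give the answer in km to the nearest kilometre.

V7→MON6: c = 0.351775 rad, d = 2241.16 km
MON6→HYD7: c = 0.123663 rad, d = 787.85 km
HYD7→STA4: c = 0.333017 rad, d = 2121.65 km
Total = 2241.16 + 787.85 + 2121.65 = 5150.66 km

5151 km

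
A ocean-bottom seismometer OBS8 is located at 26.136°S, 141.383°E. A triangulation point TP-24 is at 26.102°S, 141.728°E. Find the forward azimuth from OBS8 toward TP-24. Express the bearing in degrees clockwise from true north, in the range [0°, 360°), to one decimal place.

83.8°

Δλ = 0.3450°
y = sin Δλ · cos φ₂ = 0.005407
x = cos φ₁ sin φ₂ − sin φ₁ cos φ₂ cos Δλ = 0.000586
θ = atan2(y, x) = 83.8123° → 83.8123° (mod 360°)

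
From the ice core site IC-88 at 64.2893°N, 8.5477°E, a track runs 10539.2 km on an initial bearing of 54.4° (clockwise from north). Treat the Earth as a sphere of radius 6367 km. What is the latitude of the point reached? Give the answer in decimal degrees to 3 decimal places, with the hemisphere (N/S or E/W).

10.114°N

δ = d/R = 10539.2/6367 = 1.655285 rad
φ₂ = arcsin(sin φ₁ cos δ + cos φ₁ sin δ cos θ)
   = arcsin(0.90100·-0.08439 + 0.43383·0.99643·0.58212) = 10.11396°
λ₂ = λ₁ + atan2(sin θ sin δ cos φ₁, cos δ − sin φ₁ sin φ₂) = 133.16254°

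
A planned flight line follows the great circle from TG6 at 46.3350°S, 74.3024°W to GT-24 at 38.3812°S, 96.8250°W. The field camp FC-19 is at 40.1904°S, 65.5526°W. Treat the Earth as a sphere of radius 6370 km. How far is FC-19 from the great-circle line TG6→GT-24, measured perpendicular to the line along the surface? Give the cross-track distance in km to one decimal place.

836.9 km

δ₁₃ = central angle TG6→FC-19 = 0.154317 rad  (haversine)
θ₁₃ = bearing TG6→FC-19 = 49.115°,  θ₁₂ = bearing TG6→GT-24 = 287.578°
dₓₜ = R·arcsin(sin δ₁₃ · sin(θ₁₃ − θ₁₂)) = 6370·arcsin(0.15371·sin(-238.463°)) = 836.898 km
|dₓₜ| = 836.898 km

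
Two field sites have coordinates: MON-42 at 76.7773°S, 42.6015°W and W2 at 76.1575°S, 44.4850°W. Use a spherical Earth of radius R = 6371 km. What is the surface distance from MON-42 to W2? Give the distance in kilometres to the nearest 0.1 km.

Δφ = 0.6198°,  Δλ = -1.8835°
a = sin²(Δφ/2) + cos φ₁ cos φ₂ sin²(Δλ/2) = 0.000044
c = 2·arcsin(√a) = 0.013272 rad = 0.7604°
d = R·c = 6371 × 0.013272 = 84.6 km

84.6 km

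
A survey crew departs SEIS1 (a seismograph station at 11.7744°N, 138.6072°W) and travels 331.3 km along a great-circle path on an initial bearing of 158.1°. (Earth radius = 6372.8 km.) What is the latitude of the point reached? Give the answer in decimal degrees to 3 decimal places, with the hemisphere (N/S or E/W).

9.009°N

δ = d/R = 331.3/6372.8 = 0.051987 rad
φ₂ = arcsin(sin φ₁ cos δ + cos φ₁ sin δ cos θ)
   = arcsin(0.20406·0.99865 + 0.97896·0.05196·-0.92784) = 9.00868°
λ₂ = λ₁ + atan2(sin θ sin δ cos φ₁, cos δ − sin φ₁ sin φ₂) = -137.48277°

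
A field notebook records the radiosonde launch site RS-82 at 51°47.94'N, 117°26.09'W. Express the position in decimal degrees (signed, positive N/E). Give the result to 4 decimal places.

lat: 51.7990° N → +51.7990°
lon: 117.4348° W → -117.4348°

+51.7990°, -117.4348°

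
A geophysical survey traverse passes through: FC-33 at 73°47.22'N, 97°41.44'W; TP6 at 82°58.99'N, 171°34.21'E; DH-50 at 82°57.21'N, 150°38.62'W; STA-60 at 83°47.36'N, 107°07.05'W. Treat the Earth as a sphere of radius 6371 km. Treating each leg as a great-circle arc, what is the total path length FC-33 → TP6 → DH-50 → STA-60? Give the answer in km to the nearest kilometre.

FC-33: φ = +73.78700°, λ = -97.69067°
TP6: φ = +82.98317°, λ = +171.57017°
DH-50: φ = +82.95350°, λ = -150.64367°
STA-60: φ = +83.78933°, λ = -107.11750°
FC-33→TP6: c = 0.309130 rad, d = 1969.47 km
TP6→DH-50: c = 0.079301 rad, d = 505.23 km
DH-50→STA-60: c = 0.086691 rad, d = 552.31 km
Total = 1969.47 + 505.23 + 552.31 = 3027.00 km

3027 km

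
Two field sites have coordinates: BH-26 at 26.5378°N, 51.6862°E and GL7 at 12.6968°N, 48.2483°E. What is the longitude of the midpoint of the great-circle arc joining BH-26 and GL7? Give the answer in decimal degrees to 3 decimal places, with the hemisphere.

Bx = cos φ₂ cos Δλ = 0.973791,  By = cos φ₂ sin Δλ = -0.058500
φₘ = atan2(sin φ₁ + sin φ₂, √((cos φ₁ + Bx)² + By²)) = 19.62544°
λₘ = λ₁ + atan2(By, cos φ₁ + Bx) = 49.89286°

49.893°E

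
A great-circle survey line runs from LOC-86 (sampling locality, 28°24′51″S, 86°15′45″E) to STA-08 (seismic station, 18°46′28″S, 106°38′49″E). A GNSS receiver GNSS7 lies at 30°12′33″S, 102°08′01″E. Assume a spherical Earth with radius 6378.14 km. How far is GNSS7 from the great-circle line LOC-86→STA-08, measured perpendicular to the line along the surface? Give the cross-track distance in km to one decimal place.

LOC-86: φ = -28.41417°, λ = +86.26250°
STA-08: φ = -18.77444°, λ = +106.64694°
GNSS7: φ = -30.20917°, λ = +102.13361°
δ₁₃ = central angle LOC-86→GNSS7 = 0.243358 rad  (haversine)
θ₁₃ = bearing LOC-86→GNSS7 = 101.248°,  θ₁₂ = bearing LOC-86→STA-08 = 67.110°
dₓₜ = R·arcsin(sin δ₁₃ · sin(θ₁₃ − θ₁₂)) = 6378.14·arcsin(0.24096·sin(34.138°)) = 865.129 km
|dₓₜ| = 865.129 km

865.1 km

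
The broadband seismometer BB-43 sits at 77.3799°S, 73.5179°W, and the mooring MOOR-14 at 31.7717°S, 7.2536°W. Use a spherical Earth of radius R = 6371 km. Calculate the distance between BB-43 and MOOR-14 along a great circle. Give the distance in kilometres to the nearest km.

Δφ = 45.6082°,  Δλ = 66.2643°
a = sin²(Δφ/2) + cos φ₁ cos φ₂ sin²(Δλ/2) = 0.205709
c = 2·arcsin(√a) = 0.941494 rad = 53.9436°
d = R·c = 6371 × 0.941494 = 5998.3 km

5998 km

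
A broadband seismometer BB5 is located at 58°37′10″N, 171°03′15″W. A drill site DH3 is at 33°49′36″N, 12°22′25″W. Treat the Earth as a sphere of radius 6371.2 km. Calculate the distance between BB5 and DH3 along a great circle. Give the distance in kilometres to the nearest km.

BB5: φ = +58.61944°, λ = -171.05417°
DH3: φ = +33.82667°, λ = -12.37361°
Δφ = -24.7928°,  Δλ = 158.6806°
a = sin²(Δφ/2) + cos φ₁ cos φ₂ sin²(Δλ/2) = 0.463859
c = 2·arcsin(√a) = 1.498451 rad = 85.8549°
d = R·c = 6371.2 × 1.498451 = 9546.9 km

9547 km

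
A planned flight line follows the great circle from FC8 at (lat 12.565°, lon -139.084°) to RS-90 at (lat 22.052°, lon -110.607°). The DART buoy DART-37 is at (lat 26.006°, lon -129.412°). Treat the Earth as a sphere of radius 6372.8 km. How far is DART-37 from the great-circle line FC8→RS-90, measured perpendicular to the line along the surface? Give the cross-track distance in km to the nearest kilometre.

1003 km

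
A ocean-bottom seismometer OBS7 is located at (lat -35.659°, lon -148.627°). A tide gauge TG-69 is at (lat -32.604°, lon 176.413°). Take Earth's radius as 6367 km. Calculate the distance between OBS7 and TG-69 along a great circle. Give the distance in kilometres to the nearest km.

3217 km

Δφ = 3.0550°,  Δλ = -34.9600°
a = sin²(Δφ/2) + cos φ₁ cos φ₂ sin²(Δλ/2) = 0.062465
c = 2·arcsin(√a) = 0.505218 rad = 28.9468°
d = R·c = 6367 × 0.505218 = 3216.7 km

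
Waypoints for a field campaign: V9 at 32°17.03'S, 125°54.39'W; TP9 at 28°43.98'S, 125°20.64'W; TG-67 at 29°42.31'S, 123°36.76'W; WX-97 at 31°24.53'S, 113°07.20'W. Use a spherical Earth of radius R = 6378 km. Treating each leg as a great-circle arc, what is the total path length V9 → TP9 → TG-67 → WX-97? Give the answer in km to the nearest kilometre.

V9: φ = -32.28383°, λ = -125.90650°
TP9: φ = -28.73300°, λ = -125.34400°
TG-67: φ = -29.70517°, λ = -123.61267°
WX-97: φ = -31.40883°, λ = -113.12000°
V9→TP9: c = 0.062548 rad, d = 398.93 km
TP9→TG-67: c = 0.031359 rad, d = 200.01 km
TG-67→WX-97: c = 0.160410 rad, d = 1023.09 km
Total = 398.93 + 200.01 + 1023.09 = 1622.03 km

1622 km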